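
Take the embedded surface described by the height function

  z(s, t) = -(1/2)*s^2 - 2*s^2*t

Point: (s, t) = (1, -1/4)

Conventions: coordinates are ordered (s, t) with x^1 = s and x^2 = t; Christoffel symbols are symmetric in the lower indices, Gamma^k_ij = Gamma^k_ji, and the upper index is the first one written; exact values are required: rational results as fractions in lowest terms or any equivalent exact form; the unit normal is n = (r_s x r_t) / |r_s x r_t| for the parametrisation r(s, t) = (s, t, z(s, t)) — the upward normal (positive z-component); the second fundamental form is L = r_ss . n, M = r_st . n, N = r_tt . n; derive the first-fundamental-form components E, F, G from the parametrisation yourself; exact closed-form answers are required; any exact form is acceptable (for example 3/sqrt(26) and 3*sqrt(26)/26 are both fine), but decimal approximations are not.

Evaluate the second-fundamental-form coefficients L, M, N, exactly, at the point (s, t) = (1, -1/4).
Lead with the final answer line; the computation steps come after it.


Answer: L = 0, M = -4*sqrt(5)/5, N = 0

z_s = 0, z_t = -2, z_ss = 0, z_st = -4, z_tt = 0
E = 1, F = 0, G = 5; answer radicand W^2 = 5
unnormalised second-form numerators: l = 0, m = -4, n = 0; L = l/sqrt(5), and similarly M = m/sqrt(W^2), N = n/sqrt(W^2)


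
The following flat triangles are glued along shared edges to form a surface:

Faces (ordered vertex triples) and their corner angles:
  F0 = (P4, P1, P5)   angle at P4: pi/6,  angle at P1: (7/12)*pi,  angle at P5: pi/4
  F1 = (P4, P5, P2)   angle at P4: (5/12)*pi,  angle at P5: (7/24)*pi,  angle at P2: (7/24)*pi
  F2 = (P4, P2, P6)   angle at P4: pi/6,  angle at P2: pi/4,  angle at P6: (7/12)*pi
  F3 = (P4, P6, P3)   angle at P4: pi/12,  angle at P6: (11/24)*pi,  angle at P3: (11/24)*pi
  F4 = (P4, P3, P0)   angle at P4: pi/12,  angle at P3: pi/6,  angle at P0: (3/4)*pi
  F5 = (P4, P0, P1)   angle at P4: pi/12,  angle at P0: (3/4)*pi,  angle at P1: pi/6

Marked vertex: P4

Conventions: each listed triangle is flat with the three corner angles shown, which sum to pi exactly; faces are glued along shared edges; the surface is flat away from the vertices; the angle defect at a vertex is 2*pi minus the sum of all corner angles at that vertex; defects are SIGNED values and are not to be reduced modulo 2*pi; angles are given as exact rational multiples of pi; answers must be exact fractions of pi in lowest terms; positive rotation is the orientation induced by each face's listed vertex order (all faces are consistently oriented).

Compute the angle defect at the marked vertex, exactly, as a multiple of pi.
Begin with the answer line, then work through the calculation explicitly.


Answer: defect(P4) = pi

Sum of corner angles at P4: pi
defect = 2*pi - pi


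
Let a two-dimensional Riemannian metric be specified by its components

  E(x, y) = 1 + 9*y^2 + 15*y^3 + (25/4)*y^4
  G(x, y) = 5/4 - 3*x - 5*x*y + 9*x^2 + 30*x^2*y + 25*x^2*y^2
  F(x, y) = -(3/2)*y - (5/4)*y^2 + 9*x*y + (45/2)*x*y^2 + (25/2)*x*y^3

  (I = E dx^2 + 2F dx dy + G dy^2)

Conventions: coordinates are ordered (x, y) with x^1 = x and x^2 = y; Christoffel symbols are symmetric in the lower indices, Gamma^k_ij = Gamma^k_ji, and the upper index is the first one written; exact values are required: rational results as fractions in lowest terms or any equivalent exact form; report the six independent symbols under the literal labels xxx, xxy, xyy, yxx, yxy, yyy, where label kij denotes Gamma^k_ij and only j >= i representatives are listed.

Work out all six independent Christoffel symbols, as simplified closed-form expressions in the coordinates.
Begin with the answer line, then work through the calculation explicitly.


Answer: Gamma_xxx = 0, Gamma_xxy = (50*y^3 + 90*y^2 + 36*y)/(100*x^2*y^2 + 120*x^2*y + 36*x^2 - 20*x*y - 12*x + 25*y^4 + 60*y^3 + 36*y^2 + 5), Gamma_xyy = (50*x*y^2 + 60*x*y)/(100*x^2*y^2 + 120*x^2*y + 36*x^2 - 20*x*y - 12*x + 25*y^4 + 60*y^3 + 36*y^2 + 5), Gamma_yxx = 0, Gamma_yxy = (100*x*y^2 + 120*x*y + 36*x - 10*y - 6)/(100*x^2*y^2 + 120*x^2*y + 36*x^2 - 20*x*y - 12*x + 25*y^4 + 60*y^3 + 36*y^2 + 5), Gamma_yyy = (100*x^2*y + 60*x^2 - 10*x)/(100*x^2*y^2 + 120*x^2*y + 36*x^2 - 20*x*y - 12*x + 25*y^4 + 60*y^3 + 36*y^2 + 5)

E = 1 + 9*y^2 + 15*y^3 + (25/4)*y^4; F = -(3/2)*y - (5/4)*y^2 + 9*x*y + (45/2)*x*y^2 + (25/2)*x*y^3; G = 5/4 - 3*x - 5*x*y + 9*x^2 + 30*x^2*y + 25*x^2*y^2
Gamma^k_ij = (1/2) g^{kl} (d_i g_jl + d_j g_il - d_l g_ij), with g^inv = (1/(EG-F^2)) [[G, -F], [-F, E]]
first partials: E_x = 0, E_y = 18*y + 45*y^2 + 25*y^3, F_x = 9*y + (45/2)*y^2 + (25/2)*y^3, F_y = -3/2 - (5/2)*y + 9*x + 45*x*y + (75/2)*x*y^2, G_x = -3 - 5*y + 18*x + 60*x*y + 50*x*y^2, G_y = -5*x + 30*x^2 + 50*x^2*y
D = EG - F^2 = 5/4 - 3*x + 9*y^2 - 5*x*y + 9*x^2 + 15*y^3 + 30*x^2*y + (25/4)*y^4 + 25*x^2*y^2
expanded: Gamma^x_xx = (G E_x - 2F F_x + F E_y)/(2D), Gamma^x_xy = (G E_y - F G_x)/(2D), Gamma^x_yy = (2G F_y - G G_x - F G_y)/(2D), Gamma^y_xx = (2E F_x - E E_y - F E_x)/(2D), Gamma^y_xy = (E G_x - F E_y)/(2D), Gamma^y_yy = (E G_y - 2F F_y + F G_x)/(2D); substitute and cancel common factors


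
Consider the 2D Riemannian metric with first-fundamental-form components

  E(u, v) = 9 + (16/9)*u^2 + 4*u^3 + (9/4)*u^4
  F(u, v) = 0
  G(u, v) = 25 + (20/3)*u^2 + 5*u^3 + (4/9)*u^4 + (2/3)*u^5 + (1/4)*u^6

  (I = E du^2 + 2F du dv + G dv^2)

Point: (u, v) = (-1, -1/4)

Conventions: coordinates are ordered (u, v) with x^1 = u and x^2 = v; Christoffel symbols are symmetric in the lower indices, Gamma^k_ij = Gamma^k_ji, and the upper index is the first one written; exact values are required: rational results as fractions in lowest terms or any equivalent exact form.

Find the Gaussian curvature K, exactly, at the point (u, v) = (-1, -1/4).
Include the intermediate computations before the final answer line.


E = 325/36, F = 0, G = 961/36, EG - F^2 = 312325/1296 at the point
E_u = -5/9, E_v = 0, F_u = 0, F_v = 0, G_u = 31/18, G_v = 0
E_vv = 0, F_uv = 0, G_uu = -103/6
By Brioschi, K is (det M1 - det M2) divided by (EG - F^2) squared.
M1 = [[-E_vv/2 + F_uv - G_uu/2, E_u/2, F_u - E_v/2], [F_v - G_u/2, E, F], [G_v/2, F, G]] = [[103/12, -5/18, 0], [-31/36, 325/36, 0], [0, 0, 961/36]]; det M1 = 96210515/46656
M2 = [[0, E_v/2, G_u/2], [E_v/2, E, F], [G_u/2, F, G]] = [[0, 0, 31/36], [0, 325/36, 0], [31/36, 0, 961/36]]; det M2 = -312325/46656
det M1 - det M2 = 148955/72; K = 148955/72 / (312325/1296)^2 = 23328/654875

Answer: K = 23328/654875


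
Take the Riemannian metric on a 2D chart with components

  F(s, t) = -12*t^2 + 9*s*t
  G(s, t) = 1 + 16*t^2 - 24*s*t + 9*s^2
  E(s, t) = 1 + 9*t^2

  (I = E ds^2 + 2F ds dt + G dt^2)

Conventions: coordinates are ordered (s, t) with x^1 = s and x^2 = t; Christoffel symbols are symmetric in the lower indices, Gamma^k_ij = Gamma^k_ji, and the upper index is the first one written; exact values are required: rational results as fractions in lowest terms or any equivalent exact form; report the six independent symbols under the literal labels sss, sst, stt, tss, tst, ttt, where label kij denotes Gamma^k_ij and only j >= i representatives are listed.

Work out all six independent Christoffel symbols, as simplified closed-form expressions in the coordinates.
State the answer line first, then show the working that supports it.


Answer: Gamma_sss = 0, Gamma_sst = 9*t/(9*s^2 - 24*s*t + 25*t^2 + 1), Gamma_stt = -12*t/(9*s^2 - 24*s*t + 25*t^2 + 1), Gamma_tss = 0, Gamma_tst = (9*s - 12*t)/(9*s^2 - 24*s*t + 25*t^2 + 1), Gamma_ttt = (-12*s + 16*t)/(9*s^2 - 24*s*t + 25*t^2 + 1)

E = 1 + 9*t^2; F = -12*t^2 + 9*s*t; G = 1 + 16*t^2 - 24*s*t + 9*s^2
Gamma^k_ij = (1/2) g^{kl} (d_i g_jl + d_j g_il - d_l g_ij), with g^inv = (1/(EG-F^2)) [[G, -F], [-F, E]]
first partials: E_s = 0, E_t = 18*t, F_s = 9*t, F_t = -24*t + 9*s, G_s = -24*t + 18*s, G_t = 32*t - 24*s
D = EG - F^2 = 1 + 25*t^2 - 24*s*t + 9*s^2
expanded: Gamma^s_ss = (G E_s - 2F F_s + F E_t)/(2D), Gamma^s_st = (G E_t - F G_s)/(2D), Gamma^s_tt = (2G F_t - G G_s - F G_t)/(2D), Gamma^t_ss = (2E F_s - E E_t - F E_s)/(2D), Gamma^t_st = (E G_s - F E_t)/(2D), Gamma^t_tt = (E G_t - 2F F_t + F G_s)/(2D); substitute and cancel common factors


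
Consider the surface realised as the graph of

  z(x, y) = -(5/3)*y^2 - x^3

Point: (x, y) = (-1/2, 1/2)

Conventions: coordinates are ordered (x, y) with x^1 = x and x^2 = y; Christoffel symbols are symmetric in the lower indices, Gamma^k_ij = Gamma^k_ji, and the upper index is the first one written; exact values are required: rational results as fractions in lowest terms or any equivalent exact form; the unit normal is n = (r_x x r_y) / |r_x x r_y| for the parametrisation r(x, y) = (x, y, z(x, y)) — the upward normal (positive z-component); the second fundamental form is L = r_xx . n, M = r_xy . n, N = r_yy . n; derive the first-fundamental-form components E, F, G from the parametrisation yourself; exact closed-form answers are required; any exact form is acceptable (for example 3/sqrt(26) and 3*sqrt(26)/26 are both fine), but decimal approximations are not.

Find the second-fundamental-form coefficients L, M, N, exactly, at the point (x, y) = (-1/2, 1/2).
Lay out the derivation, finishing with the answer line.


z_x = -3/4, z_y = -5/3, z_xx = 3, z_xy = 0, z_yy = -10/3
E = 25/16, F = 5/4, G = 34/9; answer radicand W^2 = 625/144
unnormalised second-form numerators: l = 3, m = 0, n = -10/3; L = l/sqrt(625/144), and similarly M = m/sqrt(W^2), N = n/sqrt(W^2)

Answer: L = 36/25, M = 0, N = -8/5


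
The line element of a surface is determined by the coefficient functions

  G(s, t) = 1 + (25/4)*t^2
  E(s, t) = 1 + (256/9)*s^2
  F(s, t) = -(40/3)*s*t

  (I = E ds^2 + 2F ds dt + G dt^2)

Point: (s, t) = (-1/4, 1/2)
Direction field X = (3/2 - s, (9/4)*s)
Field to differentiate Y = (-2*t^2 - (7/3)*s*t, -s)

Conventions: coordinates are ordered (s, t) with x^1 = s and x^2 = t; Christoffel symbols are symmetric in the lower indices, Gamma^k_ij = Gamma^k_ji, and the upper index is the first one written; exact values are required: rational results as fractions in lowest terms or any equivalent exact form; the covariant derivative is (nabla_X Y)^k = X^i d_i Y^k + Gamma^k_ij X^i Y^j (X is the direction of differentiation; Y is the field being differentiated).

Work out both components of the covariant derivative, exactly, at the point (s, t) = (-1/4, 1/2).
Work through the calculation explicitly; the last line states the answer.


E = 25/9, F = 5/3, G = 41/16 at the point
E_s = -128/9, E_t = 0, F_s = -20/3, F_t = 10/3, G_s = 0, G_t = 25/4
EG - F^2 = 625/144;  g^inv = (144/625) * [[41/16, -5/3], [-5/3, 25/9]]
first-kind symbols [ij,l] = (1/2)(d_i g_jl + d_j g_il - d_l g_ij): [ss,s] = E_s/2 = -64/9, [ss,t] = F_s - E_t/2 = -20/3, [st,s] = E_t/2 = 0, [st,t] = G_s/2 = 0, [tt,s] = F_t - G_s/2 = 10/3, [tt,t] = G_t/2 = 25/8
Gamma^s_ij = (G*[ij,s] - F*[ij,t])/(EG - F^2), Gamma^t_ij = (E*[ij,t] - F*[ij,s])/(EG - F^2)
Gamma_sss = -1024/625, Gamma_sst = 0, Gamma_stt = 96/125, Gamma_tss = -192/125, Gamma_tst = 0, Gamma_ttt = 18/25
X = (7/4, -9/16), Y = (-5/24, 1/4) at the point

Answer: (nabla_X Y)^s = -18131/24000, (nabla_X Y)^t = -1033/800


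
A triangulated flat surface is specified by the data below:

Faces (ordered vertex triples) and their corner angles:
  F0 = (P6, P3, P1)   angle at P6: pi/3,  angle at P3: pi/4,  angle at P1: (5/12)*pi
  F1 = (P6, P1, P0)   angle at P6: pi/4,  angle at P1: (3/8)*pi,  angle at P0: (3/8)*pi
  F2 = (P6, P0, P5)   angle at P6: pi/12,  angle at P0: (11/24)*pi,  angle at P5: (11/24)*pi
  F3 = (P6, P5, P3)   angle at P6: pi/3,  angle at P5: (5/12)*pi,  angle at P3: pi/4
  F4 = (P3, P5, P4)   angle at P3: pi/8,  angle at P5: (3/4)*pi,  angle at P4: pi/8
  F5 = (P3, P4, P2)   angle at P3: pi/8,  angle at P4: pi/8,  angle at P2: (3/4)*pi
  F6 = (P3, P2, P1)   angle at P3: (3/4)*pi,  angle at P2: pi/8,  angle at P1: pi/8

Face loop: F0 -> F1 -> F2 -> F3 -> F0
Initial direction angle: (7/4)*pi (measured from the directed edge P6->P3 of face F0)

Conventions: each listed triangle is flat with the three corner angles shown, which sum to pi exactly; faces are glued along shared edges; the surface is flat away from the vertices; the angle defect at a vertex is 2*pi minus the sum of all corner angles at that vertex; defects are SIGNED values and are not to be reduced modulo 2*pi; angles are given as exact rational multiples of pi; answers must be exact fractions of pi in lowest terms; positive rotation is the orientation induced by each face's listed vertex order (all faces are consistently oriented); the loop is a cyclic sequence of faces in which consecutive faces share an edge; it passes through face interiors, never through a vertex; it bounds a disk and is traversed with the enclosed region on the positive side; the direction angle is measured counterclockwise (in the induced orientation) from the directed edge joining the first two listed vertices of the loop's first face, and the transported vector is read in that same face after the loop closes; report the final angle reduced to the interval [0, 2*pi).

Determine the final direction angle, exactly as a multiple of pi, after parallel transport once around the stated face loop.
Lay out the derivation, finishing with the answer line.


enclosed vertex P6: corner angles sum to pi, defect = 2*pi - pi = pi
summing the enclosed defects onto the initial angle, mod 2*pi in the induced orientation:
final angle = (7/4)*pi + pi = (3/4)*pi (mod 2*pi)

Answer: final direction angle = (3/4)*pi


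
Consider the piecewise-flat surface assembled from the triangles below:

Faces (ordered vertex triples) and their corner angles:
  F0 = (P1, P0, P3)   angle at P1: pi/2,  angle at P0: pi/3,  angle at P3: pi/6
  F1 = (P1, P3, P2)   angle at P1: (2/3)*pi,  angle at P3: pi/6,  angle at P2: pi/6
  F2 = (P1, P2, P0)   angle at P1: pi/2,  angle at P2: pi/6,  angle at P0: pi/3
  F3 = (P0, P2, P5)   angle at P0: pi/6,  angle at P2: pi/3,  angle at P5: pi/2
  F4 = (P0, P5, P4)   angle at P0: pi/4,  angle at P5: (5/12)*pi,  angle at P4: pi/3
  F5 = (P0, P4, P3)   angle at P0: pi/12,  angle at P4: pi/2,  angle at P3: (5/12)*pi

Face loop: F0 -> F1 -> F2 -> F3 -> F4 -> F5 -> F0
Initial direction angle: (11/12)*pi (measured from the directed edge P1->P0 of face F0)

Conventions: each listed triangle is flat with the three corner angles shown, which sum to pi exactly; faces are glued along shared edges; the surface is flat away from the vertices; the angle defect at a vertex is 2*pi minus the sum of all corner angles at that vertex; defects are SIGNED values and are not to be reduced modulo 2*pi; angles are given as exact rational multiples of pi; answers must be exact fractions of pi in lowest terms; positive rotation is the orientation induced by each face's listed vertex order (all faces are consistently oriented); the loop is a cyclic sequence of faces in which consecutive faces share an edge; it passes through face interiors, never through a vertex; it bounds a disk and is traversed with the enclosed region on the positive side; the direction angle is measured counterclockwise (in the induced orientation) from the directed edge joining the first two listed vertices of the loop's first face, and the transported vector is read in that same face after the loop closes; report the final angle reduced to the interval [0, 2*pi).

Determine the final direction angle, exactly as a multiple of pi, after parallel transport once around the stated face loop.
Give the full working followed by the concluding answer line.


enclosed vertex P0: corner angles sum to (7/6)*pi, defect = 2*pi - (7/6)*pi = (5/6)*pi
enclosed vertex P1: corner angles sum to (5/3)*pi, defect = 2*pi - (5/3)*pi = pi/3
by Gauss-Bonnet the loop rotates the vector by the enclosed defect sum (positive orientation, mod 2*pi)
final angle = (11/12)*pi + (7/6)*pi = pi/12 (mod 2*pi)

Answer: final direction angle = pi/12


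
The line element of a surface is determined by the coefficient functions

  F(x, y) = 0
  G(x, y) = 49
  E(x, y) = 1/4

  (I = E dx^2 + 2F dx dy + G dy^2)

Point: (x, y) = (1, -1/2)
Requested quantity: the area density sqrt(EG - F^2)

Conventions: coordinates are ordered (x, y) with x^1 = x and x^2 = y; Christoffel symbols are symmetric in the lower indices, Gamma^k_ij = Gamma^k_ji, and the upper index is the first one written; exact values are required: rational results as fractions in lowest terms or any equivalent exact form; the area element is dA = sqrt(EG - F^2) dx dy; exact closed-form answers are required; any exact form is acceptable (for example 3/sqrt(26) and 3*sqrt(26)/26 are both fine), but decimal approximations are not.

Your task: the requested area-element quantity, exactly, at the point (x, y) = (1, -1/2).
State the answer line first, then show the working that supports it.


Answer: sqrt(EG - F^2) = 7/2

E = 1/4, F = 0, G = 49; EG - F^2 = 49/4


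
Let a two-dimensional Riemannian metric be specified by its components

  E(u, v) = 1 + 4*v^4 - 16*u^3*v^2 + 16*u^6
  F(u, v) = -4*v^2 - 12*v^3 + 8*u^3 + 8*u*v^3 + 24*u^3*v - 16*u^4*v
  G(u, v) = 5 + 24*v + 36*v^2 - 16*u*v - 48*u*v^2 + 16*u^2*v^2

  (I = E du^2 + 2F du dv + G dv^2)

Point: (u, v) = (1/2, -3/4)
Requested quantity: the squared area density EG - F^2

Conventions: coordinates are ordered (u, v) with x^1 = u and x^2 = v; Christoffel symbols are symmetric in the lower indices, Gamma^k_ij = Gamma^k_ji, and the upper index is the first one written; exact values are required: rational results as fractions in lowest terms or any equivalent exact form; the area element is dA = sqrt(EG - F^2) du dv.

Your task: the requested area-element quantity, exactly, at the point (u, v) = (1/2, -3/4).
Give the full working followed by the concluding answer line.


E = 89/64, F = 5/8, G = 2; EG - F^2 = 153/64

Answer: EG - F^2 = 153/64


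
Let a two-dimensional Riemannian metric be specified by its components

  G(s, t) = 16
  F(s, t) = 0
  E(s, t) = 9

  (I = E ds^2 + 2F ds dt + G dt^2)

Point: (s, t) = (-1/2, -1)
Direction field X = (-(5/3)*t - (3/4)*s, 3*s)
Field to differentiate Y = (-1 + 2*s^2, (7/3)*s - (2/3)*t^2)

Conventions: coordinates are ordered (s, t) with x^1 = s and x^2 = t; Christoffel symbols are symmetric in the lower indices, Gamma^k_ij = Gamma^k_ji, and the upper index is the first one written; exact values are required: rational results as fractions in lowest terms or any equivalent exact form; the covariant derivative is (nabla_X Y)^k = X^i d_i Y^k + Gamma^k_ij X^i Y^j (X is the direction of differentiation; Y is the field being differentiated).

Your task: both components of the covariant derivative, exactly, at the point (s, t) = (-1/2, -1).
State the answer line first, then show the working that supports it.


Answer: (nabla_X Y)^s = -49/12, (nabla_X Y)^t = 199/72

E = 9, F = 0, G = 16 at the point
E_s = 0, E_t = 0, F_s = 0, F_t = 0, G_s = 0, G_t = 0
EG - F^2 = 144;  g^inv = (1/144) * [[16, 0], [0, 9]]
first-kind symbols [ij,l] = (1/2)(d_i g_jl + d_j g_il - d_l g_ij): [ss,s] = E_s/2 = 0, [ss,t] = F_s - E_t/2 = 0, [st,s] = E_t/2 = 0, [st,t] = G_s/2 = 0, [tt,s] = F_t - G_s/2 = 0, [tt,t] = G_t/2 = 0
Gamma^s_ij = (G*[ij,s] - F*[ij,t])/(EG - F^2), Gamma^t_ij = (E*[ij,t] - F*[ij,s])/(EG - F^2)
Gamma_sss = 0, Gamma_sst = 0, Gamma_stt = 0, Gamma_tss = 0, Gamma_tst = 0, Gamma_ttt = 0
X = (49/24, -3/2), Y = (-1/2, -11/6) at the point


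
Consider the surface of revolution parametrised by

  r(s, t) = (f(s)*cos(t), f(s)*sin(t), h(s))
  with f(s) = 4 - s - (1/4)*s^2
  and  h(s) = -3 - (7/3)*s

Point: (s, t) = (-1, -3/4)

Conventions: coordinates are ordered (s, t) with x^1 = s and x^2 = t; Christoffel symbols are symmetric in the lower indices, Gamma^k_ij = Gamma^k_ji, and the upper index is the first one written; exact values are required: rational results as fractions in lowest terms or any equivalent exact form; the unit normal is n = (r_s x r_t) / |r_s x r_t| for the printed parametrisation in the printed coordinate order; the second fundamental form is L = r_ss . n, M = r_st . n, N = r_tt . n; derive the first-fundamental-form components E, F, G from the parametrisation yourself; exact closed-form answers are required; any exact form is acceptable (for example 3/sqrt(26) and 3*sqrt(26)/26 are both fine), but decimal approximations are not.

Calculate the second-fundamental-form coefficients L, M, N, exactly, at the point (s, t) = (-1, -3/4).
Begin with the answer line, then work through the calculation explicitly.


Answer: L = -7*sqrt(205)/205, M = 0, N = -133*sqrt(205)/410

f = 19/4, f' = -1/2, f'' = -1/2, h' = -7/3, h'' = 0
E = 205/36, F = 0, G = 361/16; answer radicand W^2 = 205/36
unnormalised second-form numerators: l = -7/6, m = 0, n = -133/12; L = l/sqrt(205/36), and similarly M = m/sqrt(W^2), N = n/sqrt(W^2)


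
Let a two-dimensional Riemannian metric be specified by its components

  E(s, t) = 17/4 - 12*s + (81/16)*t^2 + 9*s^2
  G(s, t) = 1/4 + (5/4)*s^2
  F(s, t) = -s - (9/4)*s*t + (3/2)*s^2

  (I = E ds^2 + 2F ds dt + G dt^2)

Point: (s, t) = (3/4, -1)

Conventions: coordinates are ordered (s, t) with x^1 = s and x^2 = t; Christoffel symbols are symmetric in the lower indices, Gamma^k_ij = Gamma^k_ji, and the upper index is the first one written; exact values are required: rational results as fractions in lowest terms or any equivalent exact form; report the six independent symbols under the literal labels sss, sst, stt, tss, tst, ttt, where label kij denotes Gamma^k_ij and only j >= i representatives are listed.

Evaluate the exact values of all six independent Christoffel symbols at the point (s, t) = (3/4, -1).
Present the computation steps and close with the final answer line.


E = 43/8, F = 57/32, G = 61/64 at the point
E_s = 3/2, E_t = -81/8, F_s = 7/2, F_t = -27/16, G_s = 15/8, G_t = 0
EG - F^2 = 1997/1024;  g^inv = (1024/1997) * [[61/64, -57/32], [-57/32, 43/8]]
first-kind symbols [ij,l] = (1/2)(d_i g_jl + d_j g_il - d_l g_ij): [ss,s] = E_s/2 = 3/4, [ss,t] = F_s - E_t/2 = 137/16, [st,s] = E_t/2 = -81/16, [st,t] = G_s/2 = 15/16, [tt,s] = F_t - G_s/2 = -21/8, [tt,t] = G_t/2 = 0
Gamma^s_ij = (G*[ij,s] - F*[ij,t])/(EG - F^2), Gamma^t_ij = (E*[ij,t] - F*[ij,s])/(EG - F^2)

Answer: Gamma_sss = -14886/1997, Gamma_sst = -6651/1997, Gamma_stt = -2562/1997, Gamma_tss = 45760/1997, Gamma_tst = 14394/1997, Gamma_ttt = 4788/1997


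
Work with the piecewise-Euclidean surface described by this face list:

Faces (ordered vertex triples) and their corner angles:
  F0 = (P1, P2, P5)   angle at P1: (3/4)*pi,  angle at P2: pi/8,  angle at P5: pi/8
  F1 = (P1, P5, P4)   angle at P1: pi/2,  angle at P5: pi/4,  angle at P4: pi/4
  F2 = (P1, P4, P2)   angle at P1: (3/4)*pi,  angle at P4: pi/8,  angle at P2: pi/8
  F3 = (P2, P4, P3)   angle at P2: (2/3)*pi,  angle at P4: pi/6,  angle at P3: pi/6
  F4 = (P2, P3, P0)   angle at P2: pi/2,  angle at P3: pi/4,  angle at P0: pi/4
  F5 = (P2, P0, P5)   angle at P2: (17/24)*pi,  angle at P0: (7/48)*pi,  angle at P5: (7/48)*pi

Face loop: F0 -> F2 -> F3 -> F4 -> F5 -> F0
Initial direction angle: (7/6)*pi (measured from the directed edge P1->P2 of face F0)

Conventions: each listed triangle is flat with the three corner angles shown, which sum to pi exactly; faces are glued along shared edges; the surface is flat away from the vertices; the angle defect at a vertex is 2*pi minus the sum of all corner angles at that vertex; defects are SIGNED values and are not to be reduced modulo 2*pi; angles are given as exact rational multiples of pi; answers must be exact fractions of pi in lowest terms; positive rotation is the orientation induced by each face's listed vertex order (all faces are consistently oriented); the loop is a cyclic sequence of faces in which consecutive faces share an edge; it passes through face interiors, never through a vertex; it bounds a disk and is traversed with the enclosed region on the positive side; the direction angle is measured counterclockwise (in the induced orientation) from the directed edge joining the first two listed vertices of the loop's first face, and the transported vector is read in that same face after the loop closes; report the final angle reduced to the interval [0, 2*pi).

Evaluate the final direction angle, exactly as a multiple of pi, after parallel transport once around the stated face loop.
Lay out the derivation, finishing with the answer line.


enclosed vertex P2: corner angles sum to (17/8)*pi, defect = 2*pi - (17/8)*pi = -pi/8
transport around the loop rotates by the sum of enclosed defects; add to the initial angle mod 2*pi
final angle = (7/6)*pi - pi/8 = (25/24)*pi (mod 2*pi)

Answer: final direction angle = (25/24)*pi


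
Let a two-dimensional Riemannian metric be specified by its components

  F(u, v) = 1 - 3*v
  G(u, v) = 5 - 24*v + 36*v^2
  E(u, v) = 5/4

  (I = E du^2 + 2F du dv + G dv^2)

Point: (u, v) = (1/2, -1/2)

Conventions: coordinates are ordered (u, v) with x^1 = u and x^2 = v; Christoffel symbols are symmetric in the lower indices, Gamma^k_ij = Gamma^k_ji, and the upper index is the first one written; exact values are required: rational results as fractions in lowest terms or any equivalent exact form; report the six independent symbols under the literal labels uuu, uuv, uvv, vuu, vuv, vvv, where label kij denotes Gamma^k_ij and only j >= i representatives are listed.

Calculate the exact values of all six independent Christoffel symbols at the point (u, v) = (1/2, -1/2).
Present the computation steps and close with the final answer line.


E = 5/4, F = 5/2, G = 26 at the point
E_u = 0, E_v = 0, F_u = 0, F_v = -3, G_u = 0, G_v = -60
EG - F^2 = 105/4;  g^inv = (4/105) * [[26, -5/2], [-5/2, 5/4]]
first-kind symbols [ij,l] = (1/2)(d_i g_jl + d_j g_il - d_l g_ij): [uu,u] = E_u/2 = 0, [uu,v] = F_u - E_v/2 = 0, [uv,u] = E_v/2 = 0, [uv,v] = G_u/2 = 0, [vv,u] = F_v - G_u/2 = -3, [vv,v] = G_v/2 = -30
Gamma^u_ij = (G*[ij,u] - F*[ij,v])/(EG - F^2), Gamma^v_ij = (E*[ij,v] - F*[ij,u])/(EG - F^2)

Answer: Gamma_uuu = 0, Gamma_uuv = 0, Gamma_uvv = -4/35, Gamma_vuu = 0, Gamma_vuv = 0, Gamma_vvv = -8/7


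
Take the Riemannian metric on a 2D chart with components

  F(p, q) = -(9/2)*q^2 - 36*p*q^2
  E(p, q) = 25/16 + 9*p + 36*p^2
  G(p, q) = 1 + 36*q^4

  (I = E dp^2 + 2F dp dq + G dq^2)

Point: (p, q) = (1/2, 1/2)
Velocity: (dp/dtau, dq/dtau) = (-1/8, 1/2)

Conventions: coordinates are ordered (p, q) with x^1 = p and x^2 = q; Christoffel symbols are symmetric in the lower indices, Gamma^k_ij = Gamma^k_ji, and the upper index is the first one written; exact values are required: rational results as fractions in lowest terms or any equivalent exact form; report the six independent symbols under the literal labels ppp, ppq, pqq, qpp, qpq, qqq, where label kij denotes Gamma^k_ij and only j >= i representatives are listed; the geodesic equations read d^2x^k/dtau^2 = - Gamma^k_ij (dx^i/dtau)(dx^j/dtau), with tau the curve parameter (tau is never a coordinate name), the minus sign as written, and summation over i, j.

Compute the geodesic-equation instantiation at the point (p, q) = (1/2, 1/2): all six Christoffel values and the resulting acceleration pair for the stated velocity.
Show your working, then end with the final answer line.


E = 241/16, F = -45/8, G = 13/4 at the point
E_p = 45, E_q = 0, F_p = -9, F_q = -45/2, G_p = 0, G_q = 18
EG - F^2 = 277/16;  g^inv = (16/277) * [[13/4, 45/8], [45/8, 241/16]]
first-kind symbols [ij,l] = (1/2)(d_i g_jl + d_j g_il - d_l g_ij): [pp,p] = E_p/2 = 45/2, [pp,q] = F_p - E_q/2 = -9, [pq,p] = E_q/2 = 0, [pq,q] = G_p/2 = 0, [qq,p] = F_q - G_p/2 = -45/2, [qq,q] = G_q/2 = 9
Gamma^p_ij = (G*[ij,p] - F*[ij,q])/(EG - F^2), Gamma^q_ij = (E*[ij,q] - F*[ij,p])/(EG - F^2)
Gamma_ppp = 360/277, Gamma_ppq = 0, Gamma_pqq = -360/277, Gamma_qpp = -144/277, Gamma_qpq = 0, Gamma_qqq = 144/277
d^2p/dtau^2 = -(Gamma_ppp*(-1/8)^2 + 2*Gamma_ppq*(-1/8)*(1/2) + Gamma_pqq*(1/2)^2) = 675/2216
d^2q/dtau^2 = -(Gamma_qpp*(-1/8)^2 + 2*Gamma_qpq*(-1/8)*(1/2) + Gamma_qqq*(1/2)^2) = -135/1108

Answer: Gamma_ppp = 360/277, Gamma_ppq = 0, Gamma_pqq = -360/277, Gamma_qpp = -144/277, Gamma_qpq = 0, Gamma_qqq = 144/277; accelerations (d^2p/dtau^2, d^2q/dtau^2) = (675/2216, -135/1108)


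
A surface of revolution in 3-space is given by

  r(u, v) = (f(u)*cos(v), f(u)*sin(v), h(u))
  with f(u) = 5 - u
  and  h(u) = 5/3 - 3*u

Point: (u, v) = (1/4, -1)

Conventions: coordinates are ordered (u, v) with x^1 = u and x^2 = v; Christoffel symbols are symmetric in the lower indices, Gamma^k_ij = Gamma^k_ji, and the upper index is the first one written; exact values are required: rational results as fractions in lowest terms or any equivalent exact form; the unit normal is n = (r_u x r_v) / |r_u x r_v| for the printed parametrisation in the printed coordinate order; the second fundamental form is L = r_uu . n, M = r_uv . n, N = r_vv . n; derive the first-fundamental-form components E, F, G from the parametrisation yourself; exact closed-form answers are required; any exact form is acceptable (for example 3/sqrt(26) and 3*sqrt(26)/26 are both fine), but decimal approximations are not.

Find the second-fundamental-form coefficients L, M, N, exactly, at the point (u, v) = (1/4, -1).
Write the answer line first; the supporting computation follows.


Answer: L = 0, M = 0, N = -57*sqrt(10)/40

f = 19/4, f' = -1, f'' = 0, h' = -3, h'' = 0
E = 10, F = 0, G = 361/16; answer radicand W^2 = 10
unnormalised second-form numerators: l = 0, m = 0, n = -57/4; L = l/sqrt(10), and similarly M = m/sqrt(W^2), N = n/sqrt(W^2)


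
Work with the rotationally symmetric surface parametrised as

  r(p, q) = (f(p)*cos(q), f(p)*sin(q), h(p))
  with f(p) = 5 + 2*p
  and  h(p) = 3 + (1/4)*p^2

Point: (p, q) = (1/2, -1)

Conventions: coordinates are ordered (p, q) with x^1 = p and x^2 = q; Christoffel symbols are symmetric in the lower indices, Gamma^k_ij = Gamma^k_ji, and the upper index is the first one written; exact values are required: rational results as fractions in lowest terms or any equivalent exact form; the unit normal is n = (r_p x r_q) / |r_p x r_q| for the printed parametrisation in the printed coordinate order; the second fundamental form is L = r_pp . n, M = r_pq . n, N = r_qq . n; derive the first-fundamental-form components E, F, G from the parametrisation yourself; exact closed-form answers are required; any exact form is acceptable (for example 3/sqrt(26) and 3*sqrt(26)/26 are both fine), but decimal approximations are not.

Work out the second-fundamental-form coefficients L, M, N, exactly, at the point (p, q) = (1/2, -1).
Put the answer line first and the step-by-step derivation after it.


Answer: L = 4*sqrt(65)/65, M = 0, N = 6*sqrt(65)/65

f = 6, f' = 2, f'' = 0, h' = 1/4, h'' = 1/2
E = 65/16, F = 0, G = 36; answer radicand W^2 = 65/16
unnormalised second-form numerators: l = 1, m = 0, n = 3/2; L = l/sqrt(65/16), and similarly M = m/sqrt(W^2), N = n/sqrt(W^2)


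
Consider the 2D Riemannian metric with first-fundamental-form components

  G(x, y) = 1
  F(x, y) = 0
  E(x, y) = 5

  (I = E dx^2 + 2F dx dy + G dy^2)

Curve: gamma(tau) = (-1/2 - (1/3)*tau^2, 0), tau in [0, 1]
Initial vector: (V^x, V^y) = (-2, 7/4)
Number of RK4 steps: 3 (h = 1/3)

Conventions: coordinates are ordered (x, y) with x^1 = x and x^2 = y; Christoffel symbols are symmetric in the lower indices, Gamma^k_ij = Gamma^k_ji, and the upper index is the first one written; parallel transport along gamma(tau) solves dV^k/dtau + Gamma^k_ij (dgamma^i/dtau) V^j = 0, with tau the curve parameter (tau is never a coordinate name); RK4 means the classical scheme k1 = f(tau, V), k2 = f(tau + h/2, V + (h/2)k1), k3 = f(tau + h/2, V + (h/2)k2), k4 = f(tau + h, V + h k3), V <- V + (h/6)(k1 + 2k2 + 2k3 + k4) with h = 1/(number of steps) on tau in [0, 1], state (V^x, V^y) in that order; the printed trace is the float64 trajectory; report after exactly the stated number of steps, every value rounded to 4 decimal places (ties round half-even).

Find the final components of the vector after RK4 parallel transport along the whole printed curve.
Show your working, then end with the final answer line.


gamma'(tau) = (-(2/3)*tau, 0); f(tau, V)^k = -Gamma^k_ij(gamma(tau)) gamma'^i(tau) V^j; h = 1/3; intermediate values shown to 6 dp
curve data and Christoffel symbols at the stage parameters:
  tau = 0.000000: gamma = (-0.500000, 0.000000), gamma' = (0.000000, 0.000000); Gamma_xxx = 0.000000, Gamma_xxy = 0.000000, Gamma_xyy = 0.000000, Gamma_yxx = 0.000000, Gamma_yxy = 0.000000, Gamma_yyy = 0.000000
  tau = 0.166667: gamma = (-0.509259, 0.000000), gamma' = (-0.111111, 0.000000); Gamma_xxx = 0.000000, Gamma_xxy = 0.000000, Gamma_xyy = 0.000000, Gamma_yxx = 0.000000, Gamma_yxy = 0.000000, Gamma_yyy = 0.000000
  tau = 0.333333: gamma = (-0.537037, 0.000000), gamma' = (-0.222222, 0.000000); Gamma_xxx = 0.000000, Gamma_xxy = 0.000000, Gamma_xyy = 0.000000, Gamma_yxx = 0.000000, Gamma_yxy = 0.000000, Gamma_yyy = 0.000000
  tau = 0.500000: gamma = (-0.583333, 0.000000), gamma' = (-0.333333, 0.000000); Gamma_xxx = 0.000000, Gamma_xxy = 0.000000, Gamma_xyy = 0.000000, Gamma_yxx = 0.000000, Gamma_yxy = 0.000000, Gamma_yyy = 0.000000
  tau = 0.666667: gamma = (-0.648148, 0.000000), gamma' = (-0.444444, 0.000000); Gamma_xxx = 0.000000, Gamma_xxy = 0.000000, Gamma_xyy = 0.000000, Gamma_yxx = 0.000000, Gamma_yxy = 0.000000, Gamma_yyy = 0.000000
  tau = 0.833333: gamma = (-0.731481, 0.000000), gamma' = (-0.555556, 0.000000); Gamma_xxx = 0.000000, Gamma_xxy = 0.000000, Gamma_xyy = 0.000000, Gamma_yxx = 0.000000, Gamma_yxy = 0.000000, Gamma_yyy = 0.000000
  tau = 1.000000: gamma = (-0.833333, 0.000000), gamma' = (-0.666667, 0.000000); Gamma_xxx = 0.000000, Gamma_xxy = 0.000000, Gamma_xyy = 0.000000, Gamma_yxx = 0.000000, Gamma_yxy = 0.000000, Gamma_yyy = 0.000000
step 0: V^x = -2.0000, V^y = 1.7500
step 1: k1 = (0.000000, 0.000000), k2 = (0.000000, 0.000000), k3 = (0.000000, 0.000000), k4 = (0.000000, 0.000000); V <- V + (h/6)(k1 + 2k2 + 2k3 + k4): V^x = -2.0000, V^y = 1.7500
step 2: k1 = (0.000000, 0.000000), k2 = (0.000000, 0.000000), k3 = (0.000000, 0.000000), k4 = (0.000000, 0.000000); V <- V + (h/6)(k1 + 2k2 + 2k3 + k4): V^x = -2.0000, V^y = 1.7500
step 3: k1 = (0.000000, 0.000000), k2 = (0.000000, 0.000000), k3 = (0.000000, 0.000000), k4 = (0.000000, 0.000000); V <- V + (h/6)(k1 + 2k2 + 2k3 + k4): V^x = -2.0000, V^y = 1.7500

Answer: V^x = -2.0000, V^y = 1.7500


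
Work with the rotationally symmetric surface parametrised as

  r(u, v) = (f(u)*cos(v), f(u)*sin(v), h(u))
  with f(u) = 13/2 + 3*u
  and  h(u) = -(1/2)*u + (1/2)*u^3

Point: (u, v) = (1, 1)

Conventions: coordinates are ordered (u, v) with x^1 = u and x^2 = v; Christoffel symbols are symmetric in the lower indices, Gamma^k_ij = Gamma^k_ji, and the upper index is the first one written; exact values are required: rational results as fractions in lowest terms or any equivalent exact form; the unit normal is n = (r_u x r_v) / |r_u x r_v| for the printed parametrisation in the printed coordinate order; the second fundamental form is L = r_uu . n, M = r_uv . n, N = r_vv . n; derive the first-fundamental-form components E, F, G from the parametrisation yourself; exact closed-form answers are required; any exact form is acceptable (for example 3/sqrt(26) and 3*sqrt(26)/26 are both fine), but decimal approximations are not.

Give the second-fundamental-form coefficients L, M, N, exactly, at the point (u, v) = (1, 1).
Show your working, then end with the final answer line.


f = 19/2, f' = 3, f'' = 0, h' = 1, h'' = 3
E = 10, F = 0, G = 361/4; answer radicand W^2 = 10
unnormalised second-form numerators: l = 9, m = 0, n = 19/2; L = l/sqrt(10), and similarly M = m/sqrt(W^2), N = n/sqrt(W^2)

Answer: L = 9*sqrt(10)/10, M = 0, N = 19*sqrt(10)/20


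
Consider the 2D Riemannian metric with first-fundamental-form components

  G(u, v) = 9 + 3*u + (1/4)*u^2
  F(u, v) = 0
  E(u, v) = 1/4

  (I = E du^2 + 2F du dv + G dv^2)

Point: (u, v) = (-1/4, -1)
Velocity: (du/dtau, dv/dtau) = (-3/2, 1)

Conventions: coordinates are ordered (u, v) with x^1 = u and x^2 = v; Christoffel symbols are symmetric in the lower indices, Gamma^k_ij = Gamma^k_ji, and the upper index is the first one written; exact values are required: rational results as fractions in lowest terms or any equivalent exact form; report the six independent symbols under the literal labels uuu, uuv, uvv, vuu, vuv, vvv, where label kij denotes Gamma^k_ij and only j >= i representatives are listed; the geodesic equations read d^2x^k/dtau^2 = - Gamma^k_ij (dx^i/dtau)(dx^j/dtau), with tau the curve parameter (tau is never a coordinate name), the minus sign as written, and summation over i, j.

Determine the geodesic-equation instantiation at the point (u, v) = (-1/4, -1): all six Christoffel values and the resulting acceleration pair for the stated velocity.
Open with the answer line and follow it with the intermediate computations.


Answer: Gamma_uuu = 0, Gamma_uuv = 0, Gamma_uvv = -23/4, Gamma_vuu = 0, Gamma_vuv = 4/23, Gamma_vvv = 0; accelerations (d^2u/dtau^2, d^2v/dtau^2) = (23/4, 12/23)

E = 1/4, F = 0, G = 529/64 at the point
E_u = 0, E_v = 0, F_u = 0, F_v = 0, G_u = 23/8, G_v = 0
EG - F^2 = 529/256;  g^inv = (256/529) * [[529/64, 0], [0, 1/4]]
first-kind symbols [ij,l] = (1/2)(d_i g_jl + d_j g_il - d_l g_ij): [uu,u] = E_u/2 = 0, [uu,v] = F_u - E_v/2 = 0, [uv,u] = E_v/2 = 0, [uv,v] = G_u/2 = 23/16, [vv,u] = F_v - G_u/2 = -23/16, [vv,v] = G_v/2 = 0
Gamma^u_ij = (G*[ij,u] - F*[ij,v])/(EG - F^2), Gamma^v_ij = (E*[ij,v] - F*[ij,u])/(EG - F^2)
Gamma_uuu = 0, Gamma_uuv = 0, Gamma_uvv = -23/4, Gamma_vuu = 0, Gamma_vuv = 4/23, Gamma_vvv = 0
d^2u/dtau^2 = -(Gamma_uuu*(-3/2)^2 + 2*Gamma_uuv*(-3/2)*(1) + Gamma_uvv*(1)^2) = 23/4
d^2v/dtau^2 = -(Gamma_vuu*(-3/2)^2 + 2*Gamma_vuv*(-3/2)*(1) + Gamma_vvv*(1)^2) = 12/23


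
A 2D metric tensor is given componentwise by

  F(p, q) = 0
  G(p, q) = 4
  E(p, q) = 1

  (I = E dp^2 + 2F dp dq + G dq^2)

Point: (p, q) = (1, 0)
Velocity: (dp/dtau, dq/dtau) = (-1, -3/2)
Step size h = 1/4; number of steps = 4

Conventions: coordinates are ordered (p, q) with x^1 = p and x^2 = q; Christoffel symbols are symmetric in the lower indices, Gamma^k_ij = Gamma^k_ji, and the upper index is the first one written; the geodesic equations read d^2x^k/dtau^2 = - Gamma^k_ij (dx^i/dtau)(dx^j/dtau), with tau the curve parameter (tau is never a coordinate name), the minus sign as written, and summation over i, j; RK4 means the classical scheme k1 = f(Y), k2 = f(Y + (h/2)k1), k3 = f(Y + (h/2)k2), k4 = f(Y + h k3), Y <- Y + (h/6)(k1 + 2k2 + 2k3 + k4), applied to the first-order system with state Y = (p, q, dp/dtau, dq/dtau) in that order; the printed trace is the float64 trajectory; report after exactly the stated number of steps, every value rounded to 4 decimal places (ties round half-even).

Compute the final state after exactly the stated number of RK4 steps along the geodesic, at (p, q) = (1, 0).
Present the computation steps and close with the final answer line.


f(Y) = (dp/dtau, dq/dtau, -Gamma^p_ij Y'^i Y'^j, -Gamma^q_ij Y'^i Y'^j) with the Gammas evaluated at the stage position; h = 0.250000; intermediate values shown to 6 dp
step 0: p = 1.0000, q = 0.0000, dp/dtau = -1.0000, dq/dtau = -1.5000
step 1:
  k1: at (p, q) = (1.000000, 0.000000), (dp/dtau, dq/dtau) = (-1.000000, -1.500000); Gamma_ppp = 0.000000, Gamma_ppq = 0.000000, Gamma_pqq = 0.000000, Gamma_qpp = 0.000000, Gamma_qpq = 0.000000, Gamma_qqq = 0.000000; k1 = (-1.000000, -1.500000, 0.000000, 0.000000)
  k2: at (p, q) = (0.875000, -0.187500), (dp/dtau, dq/dtau) = (-1.000000, -1.500000); Gamma_ppp = 0.000000, Gamma_ppq = 0.000000, Gamma_pqq = 0.000000, Gamma_qpp = 0.000000, Gamma_qpq = 0.000000, Gamma_qqq = 0.000000; k2 = (-1.000000, -1.500000, 0.000000, 0.000000)
  k3: at (p, q) = (0.875000, -0.187500), (dp/dtau, dq/dtau) = (-1.000000, -1.500000); Gamma_ppp = 0.000000, Gamma_ppq = 0.000000, Gamma_pqq = 0.000000, Gamma_qpp = 0.000000, Gamma_qpq = 0.000000, Gamma_qqq = 0.000000; k3 = (-1.000000, -1.500000, 0.000000, 0.000000)
  k4: at (p, q) = (0.750000, -0.375000), (dp/dtau, dq/dtau) = (-1.000000, -1.500000); Gamma_ppp = 0.000000, Gamma_ppq = 0.000000, Gamma_pqq = 0.000000, Gamma_qpp = 0.000000, Gamma_qpq = 0.000000, Gamma_qqq = 0.000000; k4 = (-1.000000, -1.500000, 0.000000, 0.000000)
  Y <- Y + (h/6)(k1 + 2k2 + 2k3 + k4): p = 0.7500, q = -0.3750, dp/dtau = -1.0000, dq/dtau = -1.5000
step 2:
  k1: at (p, q) = (0.750000, -0.375000), (dp/dtau, dq/dtau) = (-1.000000, -1.500000); Gamma_ppp = 0.000000, Gamma_ppq = 0.000000, Gamma_pqq = 0.000000, Gamma_qpp = 0.000000, Gamma_qpq = 0.000000, Gamma_qqq = 0.000000; k1 = (-1.000000, -1.500000, 0.000000, 0.000000)
  k2: at (p, q) = (0.625000, -0.562500), (dp/dtau, dq/dtau) = (-1.000000, -1.500000); Gamma_ppp = 0.000000, Gamma_ppq = 0.000000, Gamma_pqq = 0.000000, Gamma_qpp = 0.000000, Gamma_qpq = 0.000000, Gamma_qqq = 0.000000; k2 = (-1.000000, -1.500000, 0.000000, 0.000000)
  k3: at (p, q) = (0.625000, -0.562500), (dp/dtau, dq/dtau) = (-1.000000, -1.500000); Gamma_ppp = 0.000000, Gamma_ppq = 0.000000, Gamma_pqq = 0.000000, Gamma_qpp = 0.000000, Gamma_qpq = 0.000000, Gamma_qqq = 0.000000; k3 = (-1.000000, -1.500000, 0.000000, 0.000000)
  k4: at (p, q) = (0.500000, -0.750000), (dp/dtau, dq/dtau) = (-1.000000, -1.500000); Gamma_ppp = 0.000000, Gamma_ppq = 0.000000, Gamma_pqq = 0.000000, Gamma_qpp = 0.000000, Gamma_qpq = 0.000000, Gamma_qqq = 0.000000; k4 = (-1.000000, -1.500000, 0.000000, 0.000000)
  Y <- Y + (h/6)(k1 + 2k2 + 2k3 + k4): p = 0.5000, q = -0.7500, dp/dtau = -1.0000, dq/dtau = -1.5000
step 3:
  k1: at (p, q) = (0.500000, -0.750000), (dp/dtau, dq/dtau) = (-1.000000, -1.500000); Gamma_ppp = 0.000000, Gamma_ppq = 0.000000, Gamma_pqq = 0.000000, Gamma_qpp = 0.000000, Gamma_qpq = 0.000000, Gamma_qqq = 0.000000; k1 = (-1.000000, -1.500000, 0.000000, 0.000000)
  k2: at (p, q) = (0.375000, -0.937500), (dp/dtau, dq/dtau) = (-1.000000, -1.500000); Gamma_ppp = 0.000000, Gamma_ppq = 0.000000, Gamma_pqq = 0.000000, Gamma_qpp = 0.000000, Gamma_qpq = 0.000000, Gamma_qqq = 0.000000; k2 = (-1.000000, -1.500000, 0.000000, 0.000000)
  k3: at (p, q) = (0.375000, -0.937500), (dp/dtau, dq/dtau) = (-1.000000, -1.500000); Gamma_ppp = 0.000000, Gamma_ppq = 0.000000, Gamma_pqq = 0.000000, Gamma_qpp = 0.000000, Gamma_qpq = 0.000000, Gamma_qqq = 0.000000; k3 = (-1.000000, -1.500000, 0.000000, 0.000000)
  k4: at (p, q) = (0.250000, -1.125000), (dp/dtau, dq/dtau) = (-1.000000, -1.500000); Gamma_ppp = 0.000000, Gamma_ppq = 0.000000, Gamma_pqq = 0.000000, Gamma_qpp = 0.000000, Gamma_qpq = 0.000000, Gamma_qqq = 0.000000; k4 = (-1.000000, -1.500000, 0.000000, 0.000000)
  Y <- Y + (h/6)(k1 + 2k2 + 2k3 + k4): p = 0.2500, q = -1.1250, dp/dtau = -1.0000, dq/dtau = -1.5000
step 4:
  k1: at (p, q) = (0.250000, -1.125000), (dp/dtau, dq/dtau) = (-1.000000, -1.500000); Gamma_ppp = 0.000000, Gamma_ppq = 0.000000, Gamma_pqq = 0.000000, Gamma_qpp = 0.000000, Gamma_qpq = 0.000000, Gamma_qqq = 0.000000; k1 = (-1.000000, -1.500000, 0.000000, 0.000000)
  k2: at (p, q) = (0.125000, -1.312500), (dp/dtau, dq/dtau) = (-1.000000, -1.500000); Gamma_ppp = 0.000000, Gamma_ppq = 0.000000, Gamma_pqq = 0.000000, Gamma_qpp = 0.000000, Gamma_qpq = 0.000000, Gamma_qqq = 0.000000; k2 = (-1.000000, -1.500000, 0.000000, 0.000000)
  k3: at (p, q) = (0.125000, -1.312500), (dp/dtau, dq/dtau) = (-1.000000, -1.500000); Gamma_ppp = 0.000000, Gamma_ppq = 0.000000, Gamma_pqq = 0.000000, Gamma_qpp = 0.000000, Gamma_qpq = 0.000000, Gamma_qqq = 0.000000; k3 = (-1.000000, -1.500000, 0.000000, 0.000000)
  k4: at (p, q) = (0.000000, -1.500000), (dp/dtau, dq/dtau) = (-1.000000, -1.500000); Gamma_ppp = 0.000000, Gamma_ppq = 0.000000, Gamma_pqq = 0.000000, Gamma_qpp = 0.000000, Gamma_qpq = 0.000000, Gamma_qqq = 0.000000; k4 = (-1.000000, -1.500000, 0.000000, 0.000000)
  Y <- Y + (h/6)(k1 + 2k2 + 2k3 + k4): p = 0.0000, q = -1.5000, dp/dtau = -1.0000, dq/dtau = -1.5000

Answer: p = 0.0000, q = -1.5000, dp/dtau = -1.0000, dq/dtau = -1.5000
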